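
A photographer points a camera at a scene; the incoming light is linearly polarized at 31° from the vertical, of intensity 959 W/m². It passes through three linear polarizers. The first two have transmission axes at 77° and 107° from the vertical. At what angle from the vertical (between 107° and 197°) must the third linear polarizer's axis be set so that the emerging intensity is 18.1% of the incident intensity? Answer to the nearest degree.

θ ≈ 152°

By Malus's law, I₁ = I₀ cos²(77° − 31°) = I₀ cos²(46°) = 0.4826 I₀.
I₂ = I₁ cos²(107° − 77°) = 0.4826 I₀ · cos²(30°) = 0.3619 I₀.
Need I₃/I₀ = 0.181, so cos²(θ − 107°) = 0.181 / 0.3619 = 0.5001.
θ − 107° = arccos(√0.5001) = 45.0°, giving θ ≈ 107 + 45.0 = 152.0°.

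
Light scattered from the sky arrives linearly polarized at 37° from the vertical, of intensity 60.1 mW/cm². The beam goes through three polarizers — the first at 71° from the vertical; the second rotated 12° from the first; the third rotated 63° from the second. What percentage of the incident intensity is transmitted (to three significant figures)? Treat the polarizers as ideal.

≈ 13.6%

I₁ = 60.1 mW/cm² · cos²(34°) = 41.31 mW/cm².
I₂ = I₁ · cos²(12°) = 41.31 · 0.9568 = 39.52 mW/cm².
I₃ = I₂ · cos²(63°) = 39.52 · 0.2061 = 8.146 mW/cm².
That is 13.55% of the incident intensity.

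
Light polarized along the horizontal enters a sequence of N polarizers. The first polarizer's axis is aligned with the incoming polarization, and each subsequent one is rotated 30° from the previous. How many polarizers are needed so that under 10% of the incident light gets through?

First polarizer is aligned with the polarization: full transmission.
Each further stage multiplies by cos²(30°) = 0.75.
After N polarizers: T = 0.75^(N−1). Require T < 0.10 ⇒ N−1 > ln(0.10)/ln(0.75) = 8.00, so N−1 ≥ 9 and N = 10.
Check: N=10 gives T = 0.07508 < 0.10; N=9 gives T = 0.1001.

N = 10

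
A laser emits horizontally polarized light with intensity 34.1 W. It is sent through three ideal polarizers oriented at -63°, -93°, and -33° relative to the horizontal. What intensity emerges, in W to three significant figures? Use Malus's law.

By Malus's law, I₁ = 34.1 W · cos²(63°) = 7.028 W.
I₂ = I₁ · cos²(30°) = 7.028 · 0.75 = 5.271 W.
I₃ = I₂ · cos²(60°) = 5.271 · 0.25 = 1.318 W.

I ≈ 1.32 W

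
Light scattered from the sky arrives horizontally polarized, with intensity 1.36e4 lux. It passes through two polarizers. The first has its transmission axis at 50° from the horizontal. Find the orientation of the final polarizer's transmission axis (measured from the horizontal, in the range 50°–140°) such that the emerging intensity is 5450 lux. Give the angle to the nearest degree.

θ ≈ 60°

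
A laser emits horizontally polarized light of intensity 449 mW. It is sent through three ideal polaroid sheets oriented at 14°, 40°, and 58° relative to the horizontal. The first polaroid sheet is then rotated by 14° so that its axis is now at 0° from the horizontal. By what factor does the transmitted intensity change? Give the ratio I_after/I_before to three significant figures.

I_new/I_old ≈ 0.772

Before rotation:
By Malus's law, I₁ = I₀ cos²(14° − 0°) = I₀ cos²(14°) = 0.9415 I₀.
I₂ = I₁ cos²(40° − 14°) = 0.9415 I₀ · cos²(26°) = 0.7606 I₀.
I₃ = I₂ cos²(58° − 40°) = 0.7606 I₀ · cos²(18°) = 0.6879 I₀.
After rotation:
I₁ = I₀ cos²(0° − 0°) = I₀ cos²(0°) = 1 I₀.
I₂ = I₁ cos²(40° − 0°) = 1 I₀ · cos²(40°) = 0.5868 I₀.
I₃ = I₂ cos²(58° − 40°) = 0.5868 I₀ · cos²(18°) = 0.5308 I₀.
Ratio = 0.5308 / 0.6879 = 0.7716.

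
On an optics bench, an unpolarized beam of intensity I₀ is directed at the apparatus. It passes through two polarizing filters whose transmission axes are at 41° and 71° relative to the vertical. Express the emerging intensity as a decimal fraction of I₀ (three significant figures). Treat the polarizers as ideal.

Unpolarized light through the first polarizer → I₁ = ½ I₀, now polarized at 41°.
I₂ = I₁ cos²(71° − 41°) = 0.5 I₀ · cos²(30°) = 0.375 I₀.
Transmitted fraction = 0.375.

≈ 0.375 I₀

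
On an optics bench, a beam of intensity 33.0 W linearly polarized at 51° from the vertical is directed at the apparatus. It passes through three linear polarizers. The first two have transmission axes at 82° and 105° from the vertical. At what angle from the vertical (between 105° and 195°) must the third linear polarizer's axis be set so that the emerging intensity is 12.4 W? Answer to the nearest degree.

I₁ = I₀ cos²(82° − 51°) = I₀ cos²(31°) = 0.7347 I₀.
I₂ = I₁ cos²(105° − 82°) = 0.7347 I₀ · cos²(23°) = 0.6226 I₀.
Target fraction: 12.4 / 33.0 W = 0.3758 of I₀.
Need I₃/I₀ = 0.3758, so cos²(θ − 105°) = 0.3758 / 0.6226 = 0.6036.
θ − 105° = arccos(√0.6036) = 39.0°, giving θ ≈ 105 + 39.0 = 144.0°.

θ ≈ 144°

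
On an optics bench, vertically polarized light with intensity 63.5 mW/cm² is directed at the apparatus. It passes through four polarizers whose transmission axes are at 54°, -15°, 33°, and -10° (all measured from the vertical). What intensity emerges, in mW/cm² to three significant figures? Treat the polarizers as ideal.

I ≈ 0.675 mW/cm²

By Malus's law, I₁ = 63.5 mW/cm² · cos²(54°) = 21.94 mW/cm².
I₂ = I₁ · cos²(69°) = 21.94 · 0.1284 = 2.818 mW/cm².
I₃ = I₂ · cos²(48°) = 2.818 · 0.4477 = 1.262 mW/cm².
I₄ = I₃ · cos²(43°) = 1.262 · 0.5349 = 0.6748 mW/cm².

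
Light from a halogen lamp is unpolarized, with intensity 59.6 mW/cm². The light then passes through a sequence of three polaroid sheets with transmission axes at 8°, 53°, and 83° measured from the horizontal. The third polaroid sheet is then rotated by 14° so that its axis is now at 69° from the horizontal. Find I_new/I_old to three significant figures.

I_new/I_old ≈ 1.23

Before rotation:
Unpolarized light through the first polarizer → I₁ = ½ I₀, now polarized at 8°.
I₂ = I₁ cos²(53° − 8°) = 0.5 I₀ · cos²(45°) = 0.25 I₀.
I₃ = I₂ cos²(83° − 53°) = 0.25 I₀ · cos²(30°) = 0.1875 I₀.
After rotation:
Unpolarized light through the first polarizer → I₁ = ½ I₀, now polarized at 8°.
I₂ = I₁ cos²(53° − 8°) = 0.5 I₀ · cos²(45°) = 0.25 I₀.
I₃ = I₂ cos²(69° − 53°) = 0.25 I₀ · cos²(16°) = 0.231 I₀.
Ratio = 0.231 / 0.1875 = 1.232.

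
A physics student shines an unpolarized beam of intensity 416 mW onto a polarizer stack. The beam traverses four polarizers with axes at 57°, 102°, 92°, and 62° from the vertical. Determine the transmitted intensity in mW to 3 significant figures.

Unpolarized light through the first polarizer → I₁ = 416 mW/2 = 208 mW, polarized at 57°.
I₂ = I₁ · cos²(45°) = 208 · 0.5 = 104 mW.
I₃ = I₂ · cos²(10°) = 104 · 0.9698 = 100.9 mW.
I₄ = I₃ · cos²(30°) = 100.9 · 0.75 = 75.65 mW.

I ≈ 75.6 mW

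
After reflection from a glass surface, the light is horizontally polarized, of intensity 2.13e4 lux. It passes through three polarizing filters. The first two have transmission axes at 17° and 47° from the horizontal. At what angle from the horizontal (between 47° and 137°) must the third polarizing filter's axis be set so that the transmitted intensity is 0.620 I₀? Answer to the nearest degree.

θ ≈ 65°

I₁ = I₀ cos²(17° − 0°) = I₀ cos²(17°) = 0.9145 I₀.
I₂ = I₁ cos²(47° − 17°) = 0.9145 I₀ · cos²(30°) = 0.6859 I₀.
Need I₃/I₀ = 0.62, so cos²(θ − 47°) = 0.62 / 0.6859 = 0.9039.
θ − 47° = arccos(√0.9039) = 18.1°, giving θ ≈ 47 + 18.1 = 65.1°.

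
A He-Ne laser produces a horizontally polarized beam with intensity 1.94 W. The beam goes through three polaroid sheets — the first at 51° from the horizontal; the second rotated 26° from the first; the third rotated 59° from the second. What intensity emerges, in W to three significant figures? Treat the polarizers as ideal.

By Malus's law, I₁ = 1.94 W · cos²(51°) = 0.7683 W.
I₂ = I₁ · cos²(26°) = 0.7683 · 0.8078 = 0.6207 W.
I₃ = I₂ · cos²(59°) = 0.6207 · 0.2653 = 0.1646 W.

I ≈ 0.165 W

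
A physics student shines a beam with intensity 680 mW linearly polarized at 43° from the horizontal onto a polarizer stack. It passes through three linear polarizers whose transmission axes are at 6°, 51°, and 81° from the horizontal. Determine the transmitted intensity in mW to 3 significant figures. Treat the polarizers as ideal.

I ≈ 163 mW

I₁ = 680 mW · cos²(37°) = 433.7 mW.
I₂ = I₁ · cos²(45°) = 433.7 · 0.5 = 216.9 mW.
I₃ = I₂ · cos²(30°) = 216.9 · 0.75 = 162.6 mW.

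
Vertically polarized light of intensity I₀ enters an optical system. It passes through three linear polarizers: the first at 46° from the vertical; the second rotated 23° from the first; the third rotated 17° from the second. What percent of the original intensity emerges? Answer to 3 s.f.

≈ 37.4%

I₁ = I₀ cos²(46° − 0°) = I₀ cos²(46°) = 0.4826 I₀.
I₂ = I₁ cos²(23°) = 0.4826 · 0.8473 I₀ = 0.4089 I₀.
I₃ = I₂ cos²(17°) = 0.4089 · 0.9145 I₀ = 0.3739 I₀.
That is 37.39% of the incident intensity.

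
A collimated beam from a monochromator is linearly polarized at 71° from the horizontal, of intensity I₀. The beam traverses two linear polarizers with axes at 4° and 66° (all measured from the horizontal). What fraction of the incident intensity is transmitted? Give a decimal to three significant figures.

I₁ = I₀ cos²(4° − 71°) = I₀ cos²(67°) = 0.1527 I₀.
I₂ = I₁ cos²(66° − 4°) = 0.1527 I₀ · cos²(62°) = 0.03365 I₀.
Transmitted fraction = 0.03365.

≈ 0.0336 I₀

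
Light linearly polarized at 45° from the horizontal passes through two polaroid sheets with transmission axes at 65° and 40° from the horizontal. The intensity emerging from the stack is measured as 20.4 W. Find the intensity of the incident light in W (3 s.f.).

I₀ ≈ 28.1 W

I₁ = I₀ cos²(65° − 45°) = I₀ cos²(20°) = 0.883 I₀.
I₂ = I₁ cos²(40° − 65°) = 0.883 I₀ · cos²(25°) = 0.7253 I₀.
So 20.4 W = 0.7253 I₀, giving I₀ = 20.4/0.7253 = 28.13 W.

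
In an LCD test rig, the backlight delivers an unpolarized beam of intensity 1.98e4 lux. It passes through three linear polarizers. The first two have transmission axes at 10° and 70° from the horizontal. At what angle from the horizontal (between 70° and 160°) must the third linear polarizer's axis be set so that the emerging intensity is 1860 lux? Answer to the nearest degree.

Unpolarized light through the first polarizer → I₁ = ½ I₀, now polarized at 10°.
I₂ = I₁ cos²(70° − 10°) = 0.5 I₀ · cos²(60°) = 0.125 I₀.
Target fraction: 1860 / 1.98e4 lux = 0.09394 of I₀.
Need I₃/I₀ = 0.09394, so cos²(θ − 70°) = 0.09394 / 0.125 = 0.7515.
θ − 70° = arccos(√0.7515) = 29.9°, giving θ ≈ 70 + 29.9 = 99.9°.

θ ≈ 100°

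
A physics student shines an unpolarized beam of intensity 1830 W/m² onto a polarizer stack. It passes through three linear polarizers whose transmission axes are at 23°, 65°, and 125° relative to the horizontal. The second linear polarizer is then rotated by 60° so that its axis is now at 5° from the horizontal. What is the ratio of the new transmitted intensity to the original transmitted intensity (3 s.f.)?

I_new/I_old ≈ 1.64

Before rotation:
Unpolarized light through the first polarizer → I₁ = ½ I₀, now polarized at 23°.
I₂ = I₁ cos²(65° − 23°) = 0.5 I₀ · cos²(42°) = 0.2761 I₀.
I₃ = I₂ cos²(125° − 65°) = 0.2761 I₀ · cos²(60°) = 0.06903 I₀.
After rotation:
Unpolarized light through the first polarizer → I₁ = ½ I₀, now polarized at 23°.
I₂ = I₁ cos²(5° − 23°) = 0.5 I₀ · cos²(18°) = 0.4523 I₀.
Angle between axes 2 and 3: 60°. I₃ = 0.4523 I₀ · cos²(60°) = 0.1131 I₀.
Ratio = 0.1131 / 0.06903 = 1.638.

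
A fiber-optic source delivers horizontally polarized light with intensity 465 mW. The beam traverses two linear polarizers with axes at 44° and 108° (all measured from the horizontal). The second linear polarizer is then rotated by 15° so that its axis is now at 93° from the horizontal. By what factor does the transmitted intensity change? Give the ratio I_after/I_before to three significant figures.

I_new/I_old ≈ 2.24

Before rotation:
I₁ = I₀ cos²(44° − 0°) = I₀ cos²(44°) = 0.5174 I₀.
I₂ = I₁ cos²(108° − 44°) = 0.5174 I₀ · cos²(64°) = 0.09944 I₀.
After rotation:
I₁ = I₀ cos²(44° − 0°) = I₀ cos²(44°) = 0.5174 I₀.
I₂ = I₁ cos²(93° − 44°) = 0.5174 I₀ · cos²(49°) = 0.2227 I₀.
Ratio = 0.2227 / 0.09944 = 2.24.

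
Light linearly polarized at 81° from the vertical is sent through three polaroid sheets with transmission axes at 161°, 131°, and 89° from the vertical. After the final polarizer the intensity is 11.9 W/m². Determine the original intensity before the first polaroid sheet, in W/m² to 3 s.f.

I₀ ≈ 953 W/m²

I₁ = I₀ cos²(161° − 81°) = I₀ cos²(80°) = 0.03015 I₀.
I₂ = I₁ cos²(131° − 161°) = 0.03015 I₀ · cos²(30°) = 0.02262 I₀.
I₃ = I₂ cos²(89° − 131°) = 0.02262 I₀ · cos²(42°) = 0.01249 I₀.
So 11.9 W/m² = 0.01249 I₀, giving I₀ = 11.9/0.01249 = 952.8 W/m².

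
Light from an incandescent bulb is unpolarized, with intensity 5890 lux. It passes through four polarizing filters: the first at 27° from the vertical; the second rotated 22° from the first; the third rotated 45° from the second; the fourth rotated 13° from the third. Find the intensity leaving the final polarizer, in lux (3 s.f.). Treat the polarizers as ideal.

I ≈ 1200 lux

Unpolarized light through the first polarizer → I₁ = 5890 lux/2 = 2945 lux, polarized at 27°.
I₂ = I₁ · cos²(22°) = 2945 · 0.8597 = 2532 lux.
I₃ = I₂ · cos²(45°) = 2532 · 0.5 = 1266 lux.
I₄ = I₃ · cos²(13°) = 1266 · 0.9494 = 1202 lux.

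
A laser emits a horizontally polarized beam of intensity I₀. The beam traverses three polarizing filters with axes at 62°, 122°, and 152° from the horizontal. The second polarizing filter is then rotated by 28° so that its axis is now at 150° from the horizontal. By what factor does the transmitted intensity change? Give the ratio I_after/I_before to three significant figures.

I_new/I_old ≈ 0.00649

Before rotation:
I₁ = I₀ cos²(62° − 0°) = I₀ cos²(62°) = 0.2204 I₀.
I₂ = I₁ cos²(122° − 62°) = 0.2204 I₀ · cos²(60°) = 0.0551 I₀.
I₃ = I₂ cos²(152° − 122°) = 0.0551 I₀ · cos²(30°) = 0.04133 I₀.
After rotation:
I₁ = I₀ cos²(62° − 0°) = I₀ cos²(62°) = 0.2204 I₀.
I₂ = I₁ cos²(150° − 62°) = 0.2204 I₀ · cos²(88°) = 0.0002684 I₀.
I₃ = I₂ cos²(152° − 150°) = 0.0002684 I₀ · cos²(2°) = 0.0002681 I₀.
Ratio = 0.0002681 / 0.04133 = 0.006488.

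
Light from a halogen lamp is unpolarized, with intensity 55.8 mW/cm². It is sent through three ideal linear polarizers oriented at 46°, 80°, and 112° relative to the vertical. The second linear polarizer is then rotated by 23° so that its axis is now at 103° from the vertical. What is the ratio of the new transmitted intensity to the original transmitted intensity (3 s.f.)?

I_new/I_old ≈ 0.585

Before rotation:
Unpolarized light through the first polarizer → I₁ = ½ I₀, now polarized at 46°.
I₂ = I₁ cos²(80° − 46°) = 0.5 I₀ · cos²(34°) = 0.3437 I₀.
I₃ = I₂ cos²(112° − 80°) = 0.3437 I₀ · cos²(32°) = 0.2471 I₀.
After rotation:
Unpolarized light through the first polarizer → I₁ = ½ I₀, now polarized at 46°.
I₂ = I₁ cos²(103° − 46°) = 0.5 I₀ · cos²(57°) = 0.1483 I₀.
I₃ = I₂ cos²(112° − 103°) = 0.1483 I₀ · cos²(9°) = 0.1447 I₀.
Ratio = 0.1447 / 0.2471 = 0.5854.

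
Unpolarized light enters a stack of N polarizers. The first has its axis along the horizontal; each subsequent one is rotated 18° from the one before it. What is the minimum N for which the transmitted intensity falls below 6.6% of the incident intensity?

First polarizer halves the unpolarized light: factor 1/2.
Each further stage multiplies by cos²(18°) = 0.9045.
After N polarizers: T = 0.5·0.9045^(N−1). Require T < 0.066 ⇒ N−1 > ln(0.066/0.5)/ln(0.9045) = 20.18, so N−1 ≥ 21 and N = 22.
Check: N=22 gives T = 0.06076 < 0.066; N=21 gives T = 0.06718.

N = 22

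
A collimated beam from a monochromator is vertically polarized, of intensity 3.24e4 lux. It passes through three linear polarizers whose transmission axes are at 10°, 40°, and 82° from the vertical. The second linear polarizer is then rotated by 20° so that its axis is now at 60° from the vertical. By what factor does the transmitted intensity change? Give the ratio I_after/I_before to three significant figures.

I_new/I_old ≈ 0.858

Before rotation:
By Malus's law, I₁ = I₀ cos²(10° − 0°) = I₀ cos²(10°) = 0.9698 I₀.
I₂ = I₁ cos²(40° − 10°) = 0.9698 I₀ · cos²(30°) = 0.7274 I₀.
I₃ = I₂ cos²(82° − 40°) = 0.7274 I₀ · cos²(42°) = 0.4017 I₀.
After rotation:
I₁ = I₀ cos²(10° − 0°) = I₀ cos²(10°) = 0.9698 I₀.
I₂ = I₁ cos²(60° − 10°) = 0.9698 I₀ · cos²(50°) = 0.4007 I₀.
I₃ = I₂ cos²(82° − 60°) = 0.4007 I₀ · cos²(22°) = 0.3445 I₀.
Ratio = 0.3445 / 0.4017 = 0.8575.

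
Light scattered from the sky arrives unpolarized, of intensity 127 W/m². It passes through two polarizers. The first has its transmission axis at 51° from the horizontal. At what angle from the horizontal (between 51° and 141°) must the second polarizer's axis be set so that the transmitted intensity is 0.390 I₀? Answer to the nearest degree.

θ ≈ 79°

Unpolarized light through the first polarizer → I₁ = ½ I₀, now polarized at 51°.
Need I₂/I₀ = 0.39, so cos²(θ − 51°) = 0.39 / 0.5 = 0.78.
θ − 51° = arccos(√0.78) = 28.0°, giving θ ≈ 51 + 28.0 = 79.0°.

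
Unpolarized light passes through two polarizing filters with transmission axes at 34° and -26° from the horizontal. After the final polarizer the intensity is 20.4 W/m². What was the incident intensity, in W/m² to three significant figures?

I₀ ≈ 163 W/m²

Unpolarized light through the first polarizer → I₁ = ½ I₀, now polarized at 34°.
I₂ = I₁ cos²(-26° − 34°) = 0.5 I₀ · cos²(60°) = 0.125 I₀.
So 20.4 W/m² = 0.125 I₀, giving I₀ = 20.4/0.125 = 163.2 W/m².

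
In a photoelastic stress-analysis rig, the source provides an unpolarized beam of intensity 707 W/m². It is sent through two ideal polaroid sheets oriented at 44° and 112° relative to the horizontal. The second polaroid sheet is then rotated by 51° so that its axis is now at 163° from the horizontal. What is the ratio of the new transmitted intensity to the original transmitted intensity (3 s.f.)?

I_new/I_old ≈ 1.67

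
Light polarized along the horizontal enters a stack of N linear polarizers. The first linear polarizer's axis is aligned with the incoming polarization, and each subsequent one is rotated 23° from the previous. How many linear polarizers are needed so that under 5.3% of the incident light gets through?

N = 19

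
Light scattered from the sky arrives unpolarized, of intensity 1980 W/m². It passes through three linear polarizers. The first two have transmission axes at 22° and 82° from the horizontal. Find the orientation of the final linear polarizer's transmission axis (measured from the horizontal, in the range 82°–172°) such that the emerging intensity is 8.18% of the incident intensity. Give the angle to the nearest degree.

Unpolarized light through the first polarizer → I₁ = ½ I₀, now polarized at 22°.
I₂ = I₁ cos²(82° − 22°) = 0.5 I₀ · cos²(60°) = 0.125 I₀.
Need I₃/I₀ = 0.0818, so cos²(θ − 82°) = 0.0818 / 0.125 = 0.6544.
θ − 82° = arccos(√0.6544) = 36.0°, giving θ ≈ 82 + 36.0 = 118.0°.

θ ≈ 118°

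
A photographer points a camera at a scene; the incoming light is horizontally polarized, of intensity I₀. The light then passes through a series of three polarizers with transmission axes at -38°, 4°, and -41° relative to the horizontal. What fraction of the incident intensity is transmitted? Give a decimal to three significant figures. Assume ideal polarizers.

≈ 0.171 I₀

By Malus's law, I₁ = I₀ cos²(-38° − 0°) = I₀ cos²(38°) = 0.621 I₀.
I₂ = I₁ cos²(4° + 38°) = 0.621 I₀ · cos²(42°) = 0.3429 I₀.
I₃ = I₂ cos²(-41° − 4°) = 0.3429 I₀ · cos²(45°) = 0.1715 I₀.
Transmitted fraction = 0.1715.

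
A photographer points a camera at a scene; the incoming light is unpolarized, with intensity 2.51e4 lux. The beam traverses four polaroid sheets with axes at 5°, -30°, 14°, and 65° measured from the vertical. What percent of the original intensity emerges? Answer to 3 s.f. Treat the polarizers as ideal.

≈ 6.88%

Unpolarized light through the first polarizer → I₁ = 2.51e4 lux/2 = 1.255e+04 lux, polarized at 5°.
I₂ = I₁ · cos²(35°) = 1.255e+04 · 0.671 = 8421 lux.
I₃ = I₂ · cos²(44°) = 8421 · 0.5174 = 4358 lux.
I₄ = I₃ · cos²(51°) = 4358 · 0.396 = 1726 lux.
That is 6.876% of the incident intensity.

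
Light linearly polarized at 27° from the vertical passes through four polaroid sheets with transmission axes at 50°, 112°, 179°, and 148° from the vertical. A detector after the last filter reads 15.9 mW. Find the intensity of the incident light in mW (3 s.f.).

I₀ ≈ 759 mW

By Malus's law, I₁ = I₀ cos²(50° − 27°) = I₀ cos²(23°) = 0.8473 I₀.
I₂ = I₁ cos²(112° − 50°) = 0.8473 I₀ · cos²(62°) = 0.1868 I₀.
I₃ = I₂ cos²(179° − 112°) = 0.1868 I₀ · cos²(67°) = 0.02851 I₀.
I₄ = I₃ cos²(148° − 179°) = 0.02851 I₀ · cos²(31°) = 0.02095 I₀.
So 15.9 mW = 0.02095 I₀, giving I₀ = 15.9/0.02095 = 759 mW.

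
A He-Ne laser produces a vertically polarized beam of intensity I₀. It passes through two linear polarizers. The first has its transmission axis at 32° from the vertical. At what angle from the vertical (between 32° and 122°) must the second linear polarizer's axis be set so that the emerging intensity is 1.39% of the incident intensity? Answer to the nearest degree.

θ ≈ 114°

I₁ = I₀ cos²(32° − 0°) = I₀ cos²(32°) = 0.7192 I₀.
Need I₂/I₀ = 0.0139, so cos²(θ − 32°) = 0.0139 / 0.7192 = 0.01933.
θ − 32° = arccos(√0.01933) = 82.0°, giving θ ≈ 32 + 82.0 = 114.0°.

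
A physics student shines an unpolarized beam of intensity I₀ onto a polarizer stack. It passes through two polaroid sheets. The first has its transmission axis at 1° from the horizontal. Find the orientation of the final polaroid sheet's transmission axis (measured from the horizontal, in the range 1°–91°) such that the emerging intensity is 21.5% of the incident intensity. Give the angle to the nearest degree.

Unpolarized light through the first polarizer → I₁ = ½ I₀, now polarized at 1°.
Need I₂/I₀ = 0.215, so cos²(θ − 1°) = 0.215 / 0.5 = 0.43.
θ − 1° = arccos(√0.43) = 49.0°, giving θ ≈ 1 + 49.0 = 50.0°.

θ ≈ 50°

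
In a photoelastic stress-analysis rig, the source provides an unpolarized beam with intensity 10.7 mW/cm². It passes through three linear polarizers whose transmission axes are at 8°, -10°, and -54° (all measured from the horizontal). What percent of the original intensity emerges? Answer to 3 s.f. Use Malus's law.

Unpolarized light through the first polarizer → I₁ = 10.7 mW/cm²/2 = 5.35 mW/cm², polarized at 8°.
I₂ = I₁ · cos²(18°) = 5.35 · 0.9045 = 4.839 mW/cm².
I₃ = I₂ · cos²(44°) = 4.839 · 0.5174 = 2.504 mW/cm².
That is 23.4% of the incident intensity.

≈ 23.4%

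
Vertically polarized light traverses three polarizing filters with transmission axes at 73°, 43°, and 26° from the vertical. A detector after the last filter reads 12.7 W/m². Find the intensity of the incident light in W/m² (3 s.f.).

By Malus's law, I₁ = I₀ cos²(73° − 0°) = I₀ cos²(73°) = 0.08548 I₀.
I₂ = I₁ cos²(43° − 73°) = 0.08548 I₀ · cos²(30°) = 0.06411 I₀.
I₃ = I₂ cos²(26° − 43°) = 0.06411 I₀ · cos²(17°) = 0.05863 I₀.
So 12.7 W/m² = 0.05863 I₀, giving I₀ = 12.7/0.05863 = 216.6 W/m².

I₀ ≈ 217 W/m²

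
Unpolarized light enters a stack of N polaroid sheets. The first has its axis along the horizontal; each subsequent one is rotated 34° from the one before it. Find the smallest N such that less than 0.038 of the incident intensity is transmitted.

N = 8

First polarizer halves the unpolarized light: factor 1/2.
Each further stage multiplies by cos²(34°) = 0.6873.
After N polarizers: T = 0.5·0.6873^(N−1). Require T < 0.038 ⇒ N−1 > ln(0.038/0.5)/ln(0.6873) = 6.87, so N−1 ≥ 7 and N = 8.
Check: N=8 gives T = 0.03623 < 0.038; N=7 gives T = 0.05271.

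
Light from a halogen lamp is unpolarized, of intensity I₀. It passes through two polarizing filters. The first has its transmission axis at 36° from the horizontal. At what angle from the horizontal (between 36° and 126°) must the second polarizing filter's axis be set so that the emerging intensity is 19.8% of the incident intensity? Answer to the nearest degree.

θ ≈ 87°

Unpolarized light through the first polarizer → I₁ = ½ I₀, now polarized at 36°.
Need I₂/I₀ = 0.198, so cos²(θ − 36°) = 0.198 / 0.5 = 0.396.
θ − 36° = arccos(√0.396) = 51.0°, giving θ ≈ 36 + 51.0 = 87.0°.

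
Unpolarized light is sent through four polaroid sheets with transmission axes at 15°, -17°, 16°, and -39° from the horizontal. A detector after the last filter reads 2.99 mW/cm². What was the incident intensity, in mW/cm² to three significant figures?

I₀ ≈ 35.9 mW/cm²

Unpolarized light through the first polarizer → I₁ = ½ I₀, now polarized at 15°.
I₂ = I₁ cos²(-17° − 15°) = 0.5 I₀ · cos²(32°) = 0.3596 I₀.
I₃ = I₂ cos²(16° + 17°) = 0.3596 I₀ · cos²(33°) = 0.2529 I₀.
I₄ = I₃ cos²(-39° − 16°) = 0.2529 I₀ · cos²(55°) = 0.08321 I₀.
So 2.99 mW/cm² = 0.08321 I₀, giving I₀ = 2.99/0.08321 = 35.93 mW/cm².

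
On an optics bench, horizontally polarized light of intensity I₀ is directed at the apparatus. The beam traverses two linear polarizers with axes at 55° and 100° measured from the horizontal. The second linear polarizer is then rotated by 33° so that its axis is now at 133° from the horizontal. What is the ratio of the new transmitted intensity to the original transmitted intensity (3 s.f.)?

I_new/I_old ≈ 0.0865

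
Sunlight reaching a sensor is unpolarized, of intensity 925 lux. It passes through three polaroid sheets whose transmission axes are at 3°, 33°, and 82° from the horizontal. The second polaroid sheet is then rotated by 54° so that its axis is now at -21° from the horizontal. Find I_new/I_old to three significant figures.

Before rotation:
Unpolarized light through the first polarizer → I₁ = ½ I₀, now polarized at 3°.
I₂ = I₁ cos²(33° − 3°) = 0.5 I₀ · cos²(30°) = 0.375 I₀.
I₃ = I₂ cos²(82° − 33°) = 0.375 I₀ · cos²(49°) = 0.1614 I₀.
After rotation:
Unpolarized light through the first polarizer → I₁ = ½ I₀, now polarized at 3°.
I₂ = I₁ cos²(-21° − 3°) = 0.5 I₀ · cos²(24°) = 0.4173 I₀.
Angle between axes 2 and 3: 77°. I₃ = 0.4173 I₀ · cos²(77°) = 0.02112 I₀.
Ratio = 0.02112 / 0.1614 = 0.1308.

I_new/I_old ≈ 0.131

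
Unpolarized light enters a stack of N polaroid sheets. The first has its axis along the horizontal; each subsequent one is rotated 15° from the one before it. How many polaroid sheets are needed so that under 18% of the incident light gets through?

N = 16

First polarizer halves the unpolarized light: factor 1/2.
Each further stage multiplies by cos²(15°) = 0.933.
After N polarizers: T = 0.5·0.933^(N−1). Require T < 0.18 ⇒ N−1 > ln(0.18/0.5)/ln(0.933) = 14.73, so N−1 ≥ 15 and N = 16.
Check: N=16 gives T = 0.1767 < 0.18; N=15 gives T = 0.1894.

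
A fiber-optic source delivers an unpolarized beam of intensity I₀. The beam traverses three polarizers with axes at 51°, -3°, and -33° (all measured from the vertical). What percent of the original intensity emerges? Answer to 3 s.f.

≈ 13.0%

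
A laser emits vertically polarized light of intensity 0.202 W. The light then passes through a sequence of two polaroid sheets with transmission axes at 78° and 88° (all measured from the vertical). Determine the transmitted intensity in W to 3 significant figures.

I ≈ 0.00847 W

I₁ = 0.202 W · cos²(78°) = 0.008732 W.
I₂ = I₁ · cos²(10°) = 0.008732 · 0.9698 = 0.008469 W.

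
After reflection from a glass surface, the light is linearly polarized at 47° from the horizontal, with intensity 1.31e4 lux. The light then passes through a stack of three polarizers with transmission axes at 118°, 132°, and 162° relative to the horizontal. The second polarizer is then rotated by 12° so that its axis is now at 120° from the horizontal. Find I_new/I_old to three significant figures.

I_new/I_old ≈ 0.781

Before rotation:
By Malus's law, I₁ = I₀ cos²(118° − 47°) = I₀ cos²(71°) = 0.106 I₀.
I₂ = I₁ cos²(132° − 118°) = 0.106 I₀ · cos²(14°) = 0.09979 I₀.
I₃ = I₂ cos²(162° − 132°) = 0.09979 I₀ · cos²(30°) = 0.07484 I₀.
After rotation:
I₁ = I₀ cos²(118° − 47°) = I₀ cos²(71°) = 0.106 I₀.
I₂ = I₁ cos²(120° − 118°) = 0.106 I₀ · cos²(2°) = 0.1059 I₀.
I₃ = I₂ cos²(162° − 120°) = 0.1059 I₀ · cos²(42°) = 0.05847 I₀.
Ratio = 0.05847 / 0.07484 = 0.7812.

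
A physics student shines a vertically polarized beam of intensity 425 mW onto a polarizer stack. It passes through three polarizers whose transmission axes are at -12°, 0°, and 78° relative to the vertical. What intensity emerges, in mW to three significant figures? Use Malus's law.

I ≈ 16.8 mW

By Malus's law, I₁ = 425 mW · cos²(12°) = 406.6 mW.
I₂ = I₁ · cos²(12°) = 406.6 · 0.9568 = 389.1 mW.
I₃ = I₂ · cos²(78°) = 389.1 · 0.04323 = 16.82 mW.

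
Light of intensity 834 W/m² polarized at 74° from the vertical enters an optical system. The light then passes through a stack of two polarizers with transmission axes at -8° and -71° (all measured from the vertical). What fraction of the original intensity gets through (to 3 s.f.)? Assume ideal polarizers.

I/I₀ ≈ 0.00399

I₁ = 834 W/m² · cos²(82°) = 16.15 W/m².
I₂ = I₁ · cos²(63°) = 16.15 · 0.2061 = 3.329 W/m².
Transmitted fraction = 0.003992.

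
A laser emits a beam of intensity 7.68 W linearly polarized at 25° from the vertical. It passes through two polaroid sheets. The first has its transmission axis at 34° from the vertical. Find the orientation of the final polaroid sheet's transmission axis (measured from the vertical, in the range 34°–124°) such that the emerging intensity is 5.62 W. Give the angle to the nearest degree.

θ ≈ 64°

I₁ = I₀ cos²(34° − 25°) = I₀ cos²(9°) = 0.9755 I₀.
Target fraction: 5.62 / 7.68 W = 0.7318 of I₀.
Need I₂/I₀ = 0.7318, so cos²(θ − 34°) = 0.7318 / 0.9755 = 0.7501.
θ − 34° = arccos(√0.7501) = 30.0°, giving θ ≈ 34 + 30.0 = 64.0°.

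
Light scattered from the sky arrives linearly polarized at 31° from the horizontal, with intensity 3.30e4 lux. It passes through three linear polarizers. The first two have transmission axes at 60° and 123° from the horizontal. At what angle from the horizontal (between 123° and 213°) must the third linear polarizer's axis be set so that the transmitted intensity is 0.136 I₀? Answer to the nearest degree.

θ ≈ 145°

I₁ = I₀ cos²(60° − 31°) = I₀ cos²(29°) = 0.765 I₀.
I₂ = I₁ cos²(123° − 60°) = 0.765 I₀ · cos²(63°) = 0.1577 I₀.
Need I₃/I₀ = 0.136, so cos²(θ − 123°) = 0.136 / 0.1577 = 0.8626.
θ − 123° = arccos(√0.8626) = 21.8°, giving θ ≈ 123 + 21.8 = 144.8°.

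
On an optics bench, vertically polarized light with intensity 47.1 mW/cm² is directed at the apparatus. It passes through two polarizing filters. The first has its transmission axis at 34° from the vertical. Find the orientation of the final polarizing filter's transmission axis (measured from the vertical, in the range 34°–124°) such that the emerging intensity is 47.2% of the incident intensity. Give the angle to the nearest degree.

I₁ = I₀ cos²(34° − 0°) = I₀ cos²(34°) = 0.6873 I₀.
Need I₂/I₀ = 0.472, so cos²(θ − 34°) = 0.472 / 0.6873 = 0.6867.
θ − 34° = arccos(√0.6867) = 34.0°, giving θ ≈ 34 + 34.0 = 68.0°.

θ ≈ 68°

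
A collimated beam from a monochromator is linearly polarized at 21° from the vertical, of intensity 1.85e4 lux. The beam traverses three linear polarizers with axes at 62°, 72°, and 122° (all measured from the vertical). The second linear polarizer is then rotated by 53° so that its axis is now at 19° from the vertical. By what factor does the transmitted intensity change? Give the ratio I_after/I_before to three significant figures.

I_new/I_old ≈ 0.0675

Before rotation:
By Malus's law, I₁ = I₀ cos²(62° − 21°) = I₀ cos²(41°) = 0.5696 I₀.
I₂ = I₁ cos²(72° − 62°) = 0.5696 I₀ · cos²(10°) = 0.5524 I₀.
I₃ = I₂ cos²(122° − 72°) = 0.5524 I₀ · cos²(50°) = 0.2282 I₀.
After rotation:
I₁ = I₀ cos²(62° − 21°) = I₀ cos²(41°) = 0.5696 I₀.
I₂ = I₁ cos²(19° − 62°) = 0.5696 I₀ · cos²(43°) = 0.3047 I₀.
Angle between axes 2 and 3: 77°. I₃ = 0.3047 I₀ · cos²(77°) = 0.01542 I₀.
Ratio = 0.01542 / 0.2282 = 0.06754.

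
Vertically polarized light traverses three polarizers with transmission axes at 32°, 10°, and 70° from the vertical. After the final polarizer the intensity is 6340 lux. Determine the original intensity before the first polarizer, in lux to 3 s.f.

I₁ = I₀ cos²(32° − 0°) = I₀ cos²(32°) = 0.7192 I₀.
I₂ = I₁ cos²(10° − 32°) = 0.7192 I₀ · cos²(22°) = 0.6183 I₀.
I₃ = I₂ cos²(70° − 10°) = 0.6183 I₀ · cos²(60°) = 0.1546 I₀.
So 6340 lux = 0.1546 I₀, giving I₀ = 6340/0.1546 = 4.102e+04 lux.

I₀ ≈ 4.10e4 lux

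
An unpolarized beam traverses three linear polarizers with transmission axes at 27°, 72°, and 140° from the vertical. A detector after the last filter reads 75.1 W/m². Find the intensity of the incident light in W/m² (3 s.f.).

Unpolarized light through the first polarizer → I₁ = ½ I₀, now polarized at 27°.
I₂ = I₁ cos²(72° − 27°) = 0.5 I₀ · cos²(45°) = 0.25 I₀.
I₃ = I₂ cos²(140° − 72°) = 0.25 I₀ · cos²(68°) = 0.03508 I₀.
So 75.1 W/m² = 0.03508 I₀, giving I₀ = 75.1/0.03508 = 2141 W/m².

I₀ ≈ 2140 W/m²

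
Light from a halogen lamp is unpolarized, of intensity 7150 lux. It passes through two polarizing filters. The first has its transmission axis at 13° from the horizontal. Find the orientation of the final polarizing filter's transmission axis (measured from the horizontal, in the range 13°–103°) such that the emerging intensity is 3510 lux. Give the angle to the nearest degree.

θ ≈ 21°

Unpolarized light through the first polarizer → I₁ = ½ I₀, now polarized at 13°.
Target fraction: 3510 / 7150 lux = 0.4909 of I₀.
Need I₂/I₀ = 0.4909, so cos²(θ − 13°) = 0.4909 / 0.5 = 0.9818.
θ − 13° = arccos(√0.9818) = 7.7°, giving θ ≈ 13 + 7.7 = 20.7°.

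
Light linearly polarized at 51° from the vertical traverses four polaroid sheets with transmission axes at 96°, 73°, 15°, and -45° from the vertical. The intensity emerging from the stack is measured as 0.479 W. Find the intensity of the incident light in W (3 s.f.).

By Malus's law, I₁ = I₀ cos²(96° − 51°) = I₀ cos²(45°) = 0.5 I₀.
I₂ = I₁ cos²(73° − 96°) = 0.5 I₀ · cos²(23°) = 0.4237 I₀.
I₃ = I₂ cos²(15° − 73°) = 0.4237 I₀ · cos²(58°) = 0.119 I₀.
I₄ = I₃ cos²(-45° − 15°) = 0.119 I₀ · cos²(60°) = 0.02974 I₀.
So 0.479 W = 0.02974 I₀, giving I₀ = 0.479/0.02974 = 16.1 W.

I₀ ≈ 16.1 W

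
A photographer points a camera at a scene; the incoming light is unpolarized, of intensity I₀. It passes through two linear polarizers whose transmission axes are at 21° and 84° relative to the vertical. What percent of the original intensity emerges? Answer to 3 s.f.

≈ 10.3%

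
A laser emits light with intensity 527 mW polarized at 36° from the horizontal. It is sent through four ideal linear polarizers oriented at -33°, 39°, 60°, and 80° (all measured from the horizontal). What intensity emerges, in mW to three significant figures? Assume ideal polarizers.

I ≈ 4.97 mW

By Malus's law, I₁ = 527 mW · cos²(69°) = 67.68 mW.
I₂ = I₁ · cos²(72°) = 67.68 · 0.09549 = 6.463 mW.
I₃ = I₂ · cos²(21°) = 6.463 · 0.8716 = 5.633 mW.
I₄ = I₃ · cos²(20°) = 5.633 · 0.883 = 4.974 mW.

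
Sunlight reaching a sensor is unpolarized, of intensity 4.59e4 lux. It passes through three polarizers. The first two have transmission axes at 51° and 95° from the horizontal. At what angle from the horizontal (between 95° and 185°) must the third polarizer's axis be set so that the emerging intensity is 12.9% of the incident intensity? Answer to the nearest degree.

θ ≈ 140°

Unpolarized light through the first polarizer → I₁ = ½ I₀, now polarized at 51°.
I₂ = I₁ cos²(95° − 51°) = 0.5 I₀ · cos²(44°) = 0.2587 I₀.
Need I₃/I₀ = 0.129, so cos²(θ − 95°) = 0.129 / 0.2587 = 0.4986.
θ − 95° = arccos(√0.4986) = 45.1°, giving θ ≈ 95 + 45.1 = 140.1°.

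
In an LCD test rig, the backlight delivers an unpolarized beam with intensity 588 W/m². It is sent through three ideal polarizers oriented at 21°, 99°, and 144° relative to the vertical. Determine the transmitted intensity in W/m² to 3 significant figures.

Unpolarized light through the first polarizer → I₁ = 588 W/m²/2 = 294 W/m², polarized at 21°.
I₂ = I₁ · cos²(78°) = 294 · 0.04323 = 12.71 W/m².
I₃ = I₂ · cos²(45°) = 12.71 · 0.5 = 6.354 W/m².

I ≈ 6.35 W/m²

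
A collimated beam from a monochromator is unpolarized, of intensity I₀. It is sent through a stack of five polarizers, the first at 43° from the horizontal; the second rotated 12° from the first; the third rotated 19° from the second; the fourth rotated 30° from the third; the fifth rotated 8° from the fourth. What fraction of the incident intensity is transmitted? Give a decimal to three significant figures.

Unpolarized light through the first polarizer → I₁ = ½ I₀, now polarized at 43°.
I₂ = I₁ cos²(12°) = 0.5 · 0.9568 I₀ = 0.4784 I₀.
I₃ = I₂ cos²(19°) = 0.4784 · 0.894 I₀ = 0.4277 I₀.
I₄ = I₃ cos²(30°) = 0.4277 · 0.75 I₀ = 0.3208 I₀.
I₅ = I₄ cos²(8°) = 0.3208 · 0.9806 I₀ = 0.3145 I₀.
Transmitted fraction = 0.3145.

≈ 0.315 I₀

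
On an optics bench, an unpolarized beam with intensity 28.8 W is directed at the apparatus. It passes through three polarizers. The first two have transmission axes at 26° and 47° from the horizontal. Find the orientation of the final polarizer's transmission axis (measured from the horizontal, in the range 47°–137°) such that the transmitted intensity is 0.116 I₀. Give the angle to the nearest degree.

θ ≈ 106°

Unpolarized light through the first polarizer → I₁ = ½ I₀, now polarized at 26°.
I₂ = I₁ cos²(47° − 26°) = 0.5 I₀ · cos²(21°) = 0.4358 I₀.
Need I₃/I₀ = 0.116, so cos²(θ − 47°) = 0.116 / 0.4358 = 0.2662.
θ − 47° = arccos(√0.2662) = 58.9°, giving θ ≈ 47 + 58.9 = 105.9°.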